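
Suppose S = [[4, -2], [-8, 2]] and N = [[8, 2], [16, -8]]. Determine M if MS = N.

M = [[-4, -3], [4, 0]]

Right-multiplying both sides by S⁻¹ gives M = NS⁻¹.
det S = -8, so S⁻¹ = [[-1/4, -1/4], [-1, -1/2]].
M = NS⁻¹ = [[8, 2], [16, -8]] · [[-1/4, -1/4], [-1, -1/2]] = [[-4, -3], [4, 0]].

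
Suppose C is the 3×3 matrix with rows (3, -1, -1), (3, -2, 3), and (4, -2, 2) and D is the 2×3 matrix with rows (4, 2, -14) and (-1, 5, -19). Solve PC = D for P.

C is on the right of P, so right-multiply by C⁻¹: P = DC⁻¹.
det C = -2, so C⁻¹ = [[-1, -2, 5/2], [-3, -5, 6], [-1, -1, 3/2]].
P = DC⁻¹ = [[4, 2, -14], [-1, 5, -19]] · [[-1, -2, 5/2], [-3, -5, 6], [-1, -1, 3/2]] = [[4, -4, 1], [5, -4, -1]].

P = [[4, -4, 1], [5, -4, -1]]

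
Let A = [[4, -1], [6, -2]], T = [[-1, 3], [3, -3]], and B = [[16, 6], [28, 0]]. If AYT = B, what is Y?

Y = [[4, 2], [5, -1]]

Y = A⁻¹BT⁻¹ (apply A⁻¹ on the left and T⁻¹ on the right).
det A = -2; the adjugate gives A⁻¹ = [[1, -1/2], [3, -2]].
det T = -6; the adjugate gives T⁻¹ = [[1/2, 1/2], [1/2, 1/6]].
A⁻¹B = [[2, 6], [-8, 18]].
Y = (A⁻¹B)T⁻¹ = [[4, 2], [5, -1]].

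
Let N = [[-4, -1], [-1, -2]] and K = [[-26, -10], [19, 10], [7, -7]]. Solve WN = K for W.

W = [[6, 2], [-4, -3], [-3, 5]]

N is on the right of W, so right-multiply by N⁻¹: W = KN⁻¹.
det N = 7; the adjugate gives N⁻¹ = [[-2/7, 1/7], [1/7, -4/7]].
W = KN⁻¹ = [[-26, -10], [19, 10], [7, -7]] · [[-2/7, 1/7], [1/7, -4/7]] = [[6, 2], [-4, -3], [-3, 5]].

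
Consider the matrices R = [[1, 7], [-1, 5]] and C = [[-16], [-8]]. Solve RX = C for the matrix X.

Since R multiplies X on the left, X = R⁻¹C.
R has determinant 12; R⁻¹ = [[5/12, -7/12], [1/12, 1/12]].
X = R⁻¹C = [[5/12, -7/12], [1/12, 1/12]] · [[-16], [-8]] = [[-2], [-2]].

X = [[-2], [-2]]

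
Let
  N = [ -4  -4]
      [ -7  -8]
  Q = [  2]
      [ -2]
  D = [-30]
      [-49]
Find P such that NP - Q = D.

NP = D + Q = [[-28], [-51]].
Left-multiplying both sides by N⁻¹ gives P = N⁻¹(D + Q).
N has determinant 4; N⁻¹ = [[-2, 1], [7/4, -1]].
P = N⁻¹(D + Q) = [[5], [2]].

P = [[5], [2]]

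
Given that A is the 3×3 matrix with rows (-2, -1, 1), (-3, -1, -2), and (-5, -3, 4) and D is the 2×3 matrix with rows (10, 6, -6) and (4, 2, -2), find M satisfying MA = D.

Right-multiplying both sides by A⁻¹ gives M = DA⁻¹.
A has determinant 2; A⁻¹ = [[-5, 1/2, 3/2], [11, -3/2, -7/2], [2, -1/2, -1/2]].
M = DA⁻¹ = [[10, 6, -6], [4, 2, -2]] · [[-5, 1/2, 3/2], [11, -3/2, -7/2], [2, -1/2, -1/2]] = [[4, -1, -3], [-2, 0, 0]].

M = [[4, -1, -3], [-2, 0, 0]]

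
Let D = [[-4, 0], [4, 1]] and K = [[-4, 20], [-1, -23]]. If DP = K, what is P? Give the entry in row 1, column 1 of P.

Since D multiplies P on the left, P = D⁻¹K.
D has determinant -4; D⁻¹ = [[-1/4, 0], [1, 1]].
P = D⁻¹K = [[-1/4, 0], [1, 1]] · [[-4, 20], [-1, -23]] = [[1, -5], [-5, -3]].

1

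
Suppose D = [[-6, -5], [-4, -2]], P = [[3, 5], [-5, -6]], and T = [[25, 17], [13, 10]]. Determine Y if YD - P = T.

Y = [[-4, -1], [0, -2]]

YD = T + P = [[28, 22], [8, 4]].
D is on the right of Y, so right-multiply by D⁻¹: Y = (T + P)D⁻¹.
D has determinant -8; D⁻¹ = [[1/4, -5/8], [-1/2, 3/4]].
Y = (T + P)D⁻¹ = [[-4, -1], [0, -2]].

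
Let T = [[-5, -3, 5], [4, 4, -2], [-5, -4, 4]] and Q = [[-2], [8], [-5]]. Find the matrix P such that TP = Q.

Left-multiplying both sides by T⁻¹ gives P = T⁻¹Q.
T has determinant -2; T⁻¹ = [[-4, 4, 7], [3, -5/2, -5], [-2, 5/2, 4]].
P = T⁻¹Q = [[-4, 4, 7], [3, -5/2, -5], [-2, 5/2, 4]] · [[-2], [8], [-5]] = [[5], [-1], [4]].

P = [[5], [-1], [4]]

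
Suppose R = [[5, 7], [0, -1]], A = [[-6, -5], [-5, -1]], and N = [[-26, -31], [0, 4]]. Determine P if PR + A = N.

PR = N − A = [[-20, -26], [5, 5]].
R is on the right of P, so right-multiply by R⁻¹: P = (N − A)R⁻¹.
det R = -5, so R⁻¹ = [[1/5, 7/5], [0, -1]].
P = (N − A)R⁻¹ = [[-4, -2], [1, 2]].

P = [[-4, -2], [1, 2]]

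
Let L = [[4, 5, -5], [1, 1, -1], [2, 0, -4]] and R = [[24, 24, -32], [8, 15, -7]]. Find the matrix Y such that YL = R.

Since L sits to the right of Y, Y = RL⁻¹.
det L = 4, so L⁻¹ = [[-1, 5, 0], [1/2, -3/2, -1/4], [-1/2, 5/2, -1/4]].
Y = RL⁻¹ = [[24, 24, -32], [8, 15, -7]] · [[-1, 5, 0], [1/2, -3/2, -1/4], [-1/2, 5/2, -1/4]] = [[4, 4, 2], [3, 0, -2]].

Y = [[4, 4, 2], [3, 0, -2]]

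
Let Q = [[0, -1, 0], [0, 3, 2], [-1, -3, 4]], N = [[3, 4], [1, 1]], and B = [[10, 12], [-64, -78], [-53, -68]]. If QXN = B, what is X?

Isolating X: multiply by Q⁻¹ from the left and N⁻¹ from the right, so X = Q⁻¹BN⁻¹.
det Q = 2; the adjugate gives Q⁻¹ = [[9, 2, -1], [-1, 0, 0], [3/2, 1/2, 0]].
det N = -1, so N⁻¹ = [[-1, 4], [1, -3]].
Q⁻¹B = [[15, 20], [-10, -12], [-17, -21]].
X = (Q⁻¹B)N⁻¹ = [[5, 0], [-2, -4], [-4, -5]].

X = [[5, 0], [-2, -4], [-4, -5]]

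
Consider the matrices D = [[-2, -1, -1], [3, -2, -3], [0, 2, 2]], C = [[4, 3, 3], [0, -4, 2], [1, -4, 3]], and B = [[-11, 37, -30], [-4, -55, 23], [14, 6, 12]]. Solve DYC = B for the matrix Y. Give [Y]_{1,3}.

Y = D⁻¹BC⁻¹ (apply D⁻¹ on the left and C⁻¹ on the right).
det D = -4, so D⁻¹ = [[-1/2, 0, -1/4], [3/2, 1, 9/4], [-3/2, -1, -7/4]].
det C = 2, so C⁻¹ = [[-2, -21/2, 9], [1, 9/2, -4], [2, 19/2, -8]].
D⁻¹B = [[2, -20, 12], [11, 14, 5], [-4, -11, 1]].
Y = (D⁻¹B)C⁻¹ = [[0, 3, 2], [2, -5, 3], [-1, 2, 0]].

2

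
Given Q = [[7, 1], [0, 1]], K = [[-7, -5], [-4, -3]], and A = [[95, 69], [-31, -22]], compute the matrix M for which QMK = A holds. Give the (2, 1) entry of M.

5

Left-multiply by Q⁻¹ and right-multiply by K⁻¹: M = Q⁻¹AK⁻¹.
det Q = 7; the adjugate gives Q⁻¹ = [[1/7, -1/7], [0, 1]].
det K = 1, so K⁻¹ = [[-3, 5], [4, -7]].
Q⁻¹A = [[18, 13], [-31, -22]].
M = (Q⁻¹A)K⁻¹ = [[-2, -1], [5, -1]].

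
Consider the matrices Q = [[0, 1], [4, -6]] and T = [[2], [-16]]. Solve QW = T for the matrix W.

Left-multiplying both sides by Q⁻¹ gives W = Q⁻¹T.
Q has determinant -4; Q⁻¹ = [[3/2, 1/4], [1, 0]].
W = Q⁻¹T = [[3/2, 1/4], [1, 0]] · [[2], [-16]] = [[-1], [2]].

W = [[-1], [2]]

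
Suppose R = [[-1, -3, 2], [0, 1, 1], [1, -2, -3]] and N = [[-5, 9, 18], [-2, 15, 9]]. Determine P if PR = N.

Right-multiplying both sides by R⁻¹ gives P = NR⁻¹.
det R = -4; the adjugate gives R⁻¹ = [[1/4, 13/4, 5/4], [-1/4, -1/4, -1/4], [1/4, 5/4, 1/4]].
P = NR⁻¹ = [[-5, 9, 18], [-2, 15, 9]] · [[1/4, 13/4, 5/4], [-1/4, -1/4, -1/4], [1/4, 5/4, 1/4]] = [[1, 4, -4], [-2, 1, -4]].

P = [[1, 4, -4], [-2, 1, -4]]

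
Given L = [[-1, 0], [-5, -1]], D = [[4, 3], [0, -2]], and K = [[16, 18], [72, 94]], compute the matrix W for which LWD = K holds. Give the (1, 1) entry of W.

-4

W = L⁻¹KD⁻¹ (apply L⁻¹ on the left and D⁻¹ on the right).
L has determinant 1; L⁻¹ = [[-1, 0], [5, -1]].
det D = -8, so D⁻¹ = [[1/4, 3/8], [0, -1/2]].
L⁻¹K = [[-16, -18], [8, -4]].
W = (L⁻¹K)D⁻¹ = [[-4, 3], [2, 5]].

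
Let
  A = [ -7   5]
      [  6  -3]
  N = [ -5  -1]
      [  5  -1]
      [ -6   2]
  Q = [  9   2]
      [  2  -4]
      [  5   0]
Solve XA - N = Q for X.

X = [[2, 3], [-1, 0], [1, 1]]

XA = Q + N = [[4, 1], [7, -5], [-1, 2]].
Since A sits to the right of X, X = (Q + N)A⁻¹.
det A = -9; the adjugate gives A⁻¹ = [[1/3, 5/9], [2/3, 7/9]].
X = (Q + N)A⁻¹ = [[2, 3], [-1, 0], [1, 1]].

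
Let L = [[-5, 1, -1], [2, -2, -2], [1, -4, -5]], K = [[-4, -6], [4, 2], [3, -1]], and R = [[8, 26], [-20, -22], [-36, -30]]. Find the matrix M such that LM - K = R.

LM = R + K = [[4, 20], [-16, -20], [-33, -31]].
Since L multiplies M on the left, M = L⁻¹(R + K).
det L = 4, so L⁻¹ = [[1/2, 9/4, -1], [2, 13/2, -3], [-3/2, -19/4, 2]].
M = L⁻¹(R + K) = [[-1, -4], [3, 3], [4, 3]].

M = [[-1, -4], [3, 3], [4, 3]]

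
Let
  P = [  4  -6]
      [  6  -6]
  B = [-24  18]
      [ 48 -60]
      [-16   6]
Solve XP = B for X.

Right-multiplying both sides by P⁻¹ gives X = BP⁻¹.
P has determinant 12; P⁻¹ = [[-1/2, 1/2], [-1/2, 1/3]].
X = BP⁻¹ = [[-24, 18], [48, -60], [-16, 6]] · [[-1/2, 1/2], [-1/2, 1/3]] = [[3, -6], [6, 4], [5, -6]].

X = [[3, -6], [6, 4], [5, -6]]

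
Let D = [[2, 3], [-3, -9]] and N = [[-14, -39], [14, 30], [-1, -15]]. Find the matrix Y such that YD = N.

Since D sits to the right of Y, Y = ND⁻¹.
det D = -9, so D⁻¹ = [[1, 1/3], [-1/3, -2/9]].
Y = ND⁻¹ = [[-14, -39], [14, 30], [-1, -15]] · [[1, 1/3], [-1/3, -2/9]] = [[-1, 4], [4, -2], [4, 3]].

Y = [[-1, 4], [4, -2], [4, 3]]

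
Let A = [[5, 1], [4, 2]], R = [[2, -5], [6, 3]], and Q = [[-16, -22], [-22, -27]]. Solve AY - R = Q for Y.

Y = [[-2, -5], [-4, -2]]

AY = Q + R = [[-14, -27], [-16, -24]].
Left-multiplying both sides by A⁻¹ gives Y = A⁻¹(Q + R).
det A = 6, so A⁻¹ = [[1/3, -1/6], [-2/3, 5/6]].
Y = A⁻¹(Q + R) = [[-2, -5], [-4, -2]].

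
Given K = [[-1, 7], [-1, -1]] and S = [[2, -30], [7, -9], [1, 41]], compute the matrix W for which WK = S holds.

Since K sits to the right of W, W = SK⁻¹.
det K = 8; the adjugate gives K⁻¹ = [[-1/8, -7/8], [1/8, -1/8]].
W = SK⁻¹ = [[2, -30], [7, -9], [1, 41]] · [[-1/8, -7/8], [1/8, -1/8]] = [[-4, 2], [-2, -5], [5, -6]].

W = [[-4, 2], [-2, -5], [5, -6]]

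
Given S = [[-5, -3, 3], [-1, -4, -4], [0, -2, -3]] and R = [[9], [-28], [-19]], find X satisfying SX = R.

X = [[0], [2], [5]]

Since S multiplies X on the left, X = S⁻¹R.
S has determinant -5; S⁻¹ = [[-4/5, 3, -24/5], [3/5, -3, 23/5], [-2/5, 2, -17/5]].
X = S⁻¹R = [[-4/5, 3, -24/5], [3/5, -3, 23/5], [-2/5, 2, -17/5]] · [[9], [-28], [-19]] = [[0], [2], [5]].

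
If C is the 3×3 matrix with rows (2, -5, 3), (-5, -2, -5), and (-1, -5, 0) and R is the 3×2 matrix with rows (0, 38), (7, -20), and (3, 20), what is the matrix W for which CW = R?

W = [[2, 5], [-1, -5], [-3, 1]]

Since C multiplies W on the left, W = C⁻¹R.
det C = -6, so C⁻¹ = [[25/6, 5/2, -31/6], [-5/6, -1/2, 5/6], [-23/6, -5/2, 29/6]].
W = C⁻¹R = [[25/6, 5/2, -31/6], [-5/6, -1/2, 5/6], [-23/6, -5/2, 29/6]] · [[0, 38], [7, -20], [3, 20]] = [[2, 5], [-1, -5], [-3, 1]].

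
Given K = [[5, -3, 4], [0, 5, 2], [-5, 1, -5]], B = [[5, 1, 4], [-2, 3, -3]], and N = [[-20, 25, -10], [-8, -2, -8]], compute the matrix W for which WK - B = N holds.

W = [[1, 5, 4], [3, 1, 5]]

WK = N + B = [[-15, 26, -6], [-10, 1, -11]].
K is on the right of W, so right-multiply by K⁻¹: W = (N + B)K⁻¹.
det K = -5; the adjugate gives K⁻¹ = [[27/5, 11/5, 26/5], [2, 1, 2], [-5, -2, -5]].
W = (N + B)K⁻¹ = [[1, 5, 4], [3, 1, 5]].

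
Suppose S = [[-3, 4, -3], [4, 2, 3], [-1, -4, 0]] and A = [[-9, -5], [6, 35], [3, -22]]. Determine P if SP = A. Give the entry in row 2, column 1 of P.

Since S multiplies P on the left, P = S⁻¹A.
det S = -6; the adjugate gives S⁻¹ = [[-2, -2, -3], [1/2, 1/2, 1/2], [7/3, 8/3, 11/3]].
P = S⁻¹A = [[-2, -2, -3], [1/2, 1/2, 1/2], [7/3, 8/3, 11/3]] · [[-9, -5], [6, 35], [3, -22]] = [[-3, 6], [0, 4], [6, 1]].

0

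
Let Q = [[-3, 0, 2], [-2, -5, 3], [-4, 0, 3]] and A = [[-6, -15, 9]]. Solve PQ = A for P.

P = [[0, 3, 0]]

Q is on the right of P, so right-multiply by Q⁻¹: P = AQ⁻¹.
det Q = 5, so Q⁻¹ = [[-3, 0, 2], [-6/5, -1/5, 1], [-4, 0, 3]].
P = AQ⁻¹ = [[-6, -15, 9]] · [[-3, 0, 2], [-6/5, -1/5, 1], [-4, 0, 3]] = [[0, 3, 0]].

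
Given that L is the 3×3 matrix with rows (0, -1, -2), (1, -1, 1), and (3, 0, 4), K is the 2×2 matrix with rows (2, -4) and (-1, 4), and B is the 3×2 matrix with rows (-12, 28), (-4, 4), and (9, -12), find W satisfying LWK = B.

Isolating W: multiply by L⁻¹ from the left and K⁻¹ from the right, so W = L⁻¹BK⁻¹.
det L = -5; the adjugate gives L⁻¹ = [[4/5, -4/5, 3/5], [1/5, -6/5, 2/5], [-3/5, 3/5, -1/5]].
det K = 4, so K⁻¹ = [[1, 1], [1/4, 1/2]].
L⁻¹B = [[-1, 12], [6, -4], [3, -12]].
W = (L⁻¹B)K⁻¹ = [[2, 5], [5, 4], [0, -3]].

W = [[2, 5], [5, 4], [0, -3]]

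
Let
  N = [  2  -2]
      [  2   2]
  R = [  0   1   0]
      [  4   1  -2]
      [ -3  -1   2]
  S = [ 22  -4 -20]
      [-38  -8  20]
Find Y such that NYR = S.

Left-multiply by N⁻¹ and right-multiply by R⁻¹: Y = N⁻¹SR⁻¹.
det N = 8; the adjugate gives N⁻¹ = [[1/4, 1/4], [-1/4, 1/4]].
R has determinant -2; R⁻¹ = [[0, 1, 1], [1, 0, 0], [1/2, 3/2, 2]].
N⁻¹S = [[-4, -3, 0], [-15, -1, 10]].
Y = (N⁻¹S)R⁻¹ = [[-3, -4, -4], [4, 0, 5]].

Y = [[-3, -4, -4], [4, 0, 5]]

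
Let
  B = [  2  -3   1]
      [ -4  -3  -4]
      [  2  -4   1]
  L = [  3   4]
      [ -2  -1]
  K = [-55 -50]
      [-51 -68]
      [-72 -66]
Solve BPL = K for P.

P = [[-2, -1], [3, -4], [4, 4]]

Left-multiply by B⁻¹ and right-multiply by L⁻¹: P = B⁻¹KL⁻¹.
det B = -4, so B⁻¹ = [[19/4, 1/4, -15/4], [1, 0, -1], [-11/2, -1/2, 9/2]].
det L = 5; the adjugate gives L⁻¹ = [[-1/5, -4/5], [2/5, 3/5]].
B⁻¹K = [[-4, -7], [17, 16], [4, 12]].
P = (B⁻¹K)L⁻¹ = [[-2, -1], [3, -4], [4, 4]].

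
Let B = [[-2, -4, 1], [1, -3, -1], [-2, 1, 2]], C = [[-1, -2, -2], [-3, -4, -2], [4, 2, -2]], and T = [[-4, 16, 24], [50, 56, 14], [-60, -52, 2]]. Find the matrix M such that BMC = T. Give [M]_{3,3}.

Left-multiply by B⁻¹ and right-multiply by C⁻¹: M = B⁻¹TC⁻¹.
B has determinant 5; B⁻¹ = [[-1, 9/5, 7/5], [0, -2/5, -1/5], [-1, 2, 2]].
C has determinant -4; C⁻¹ = [[-3, 2, 1], [7/2, -5/2, -1], [-5/2, 3/2, 1/2]].
B⁻¹T = [[10, 12, 4], [-8, -12, -6], [-16, -8, 8]].
M = (B⁻¹T)C⁻¹ = [[2, -4, 0], [-3, 5, 1], [0, 0, -4]].

-4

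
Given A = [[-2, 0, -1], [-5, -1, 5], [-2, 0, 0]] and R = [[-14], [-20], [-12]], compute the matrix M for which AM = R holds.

Since A multiplies M on the left, M = A⁻¹R.
det A = 2; the adjugate gives A⁻¹ = [[0, 0, -1/2], [-5, -1, 15/2], [-1, 0, 1]].
M = A⁻¹R = [[0, 0, -1/2], [-5, -1, 15/2], [-1, 0, 1]] · [[-14], [-20], [-12]] = [[6], [0], [2]].

M = [[6], [0], [2]]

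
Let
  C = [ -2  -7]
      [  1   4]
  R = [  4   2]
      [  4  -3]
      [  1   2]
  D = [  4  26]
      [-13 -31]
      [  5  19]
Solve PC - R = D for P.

PC = D + R = [[8, 28], [-9, -34], [6, 21]].
C is on the right of P, so right-multiply by C⁻¹: P = (D + R)C⁻¹.
det C = -1; the adjugate gives C⁻¹ = [[-4, -7], [1, 2]].
P = (D + R)C⁻¹ = [[-4, 0], [2, -5], [-3, 0]].

P = [[-4, 0], [2, -5], [-3, 0]]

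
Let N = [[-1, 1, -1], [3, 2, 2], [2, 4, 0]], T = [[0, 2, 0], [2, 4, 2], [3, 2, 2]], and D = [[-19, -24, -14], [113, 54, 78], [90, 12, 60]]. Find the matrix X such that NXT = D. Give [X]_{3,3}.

X = N⁻¹DT⁻¹ (apply N⁻¹ on the left and T⁻¹ on the right).
N has determinant 4; N⁻¹ = [[-2, -1, 1], [1, 1/2, -1/4], [2, 3/2, -5/4]].
T has determinant 4; T⁻¹ = [[1, -1, 1], [1/2, 0, 0], [-2, 3/2, -1]].
N⁻¹D = [[15, 6, 10], [15, 0, 10], [19, 18, 14]].
X = (N⁻¹D)T⁻¹ = [[-2, 0, 5], [-5, 0, 5], [0, 2, 5]].

5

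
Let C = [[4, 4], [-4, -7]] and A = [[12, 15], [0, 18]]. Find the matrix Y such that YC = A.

Y = [[2, -1], [-6, -6]]

Right-multiplying both sides by C⁻¹ gives Y = AC⁻¹.
det C = -12; the adjugate gives C⁻¹ = [[7/12, 1/3], [-1/3, -1/3]].
Y = AC⁻¹ = [[12, 15], [0, 18]] · [[7/12, 1/3], [-1/3, -1/3]] = [[2, -1], [-6, -6]].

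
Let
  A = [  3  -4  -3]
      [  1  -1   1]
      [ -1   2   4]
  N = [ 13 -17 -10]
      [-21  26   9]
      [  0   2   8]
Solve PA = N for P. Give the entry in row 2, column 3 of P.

Since A sits to the right of P, P = NA⁻¹.
det A = -1; the adjugate gives A⁻¹ = [[6, -10, 7], [5, -9, 6], [-1, 2, -1]].
P = NA⁻¹ = [[13, -17, -10], [-21, 26, 9], [0, 2, 8]] · [[6, -10, 7], [5, -9, 6], [-1, 2, -1]] = [[3, 3, -1], [-5, -6, 0], [2, -2, 4]].

0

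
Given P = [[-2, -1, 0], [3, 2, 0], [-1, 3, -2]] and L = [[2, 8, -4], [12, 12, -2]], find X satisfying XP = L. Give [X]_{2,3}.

Right-multiplying both sides by P⁻¹ gives X = LP⁻¹.
det P = 2, so P⁻¹ = [[-2, -1, 0], [3, 2, 0], [11/2, 7/2, -1/2]].
X = LP⁻¹ = [[2, 8, -4], [12, 12, -2]] · [[-2, -1, 0], [3, 2, 0], [11/2, 7/2, -1/2]] = [[-2, 0, 2], [1, 5, 1]].

1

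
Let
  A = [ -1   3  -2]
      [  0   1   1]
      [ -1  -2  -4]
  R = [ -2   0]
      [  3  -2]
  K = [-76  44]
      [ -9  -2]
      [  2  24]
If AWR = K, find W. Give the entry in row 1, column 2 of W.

0

W = A⁻¹KR⁻¹ (apply A⁻¹ on the left and R⁻¹ on the right).
det A = -3, so A⁻¹ = [[2/3, -16/3, -5/3], [1/3, -2/3, -1/3], [-1/3, 5/3, 1/3]].
R has determinant 4; R⁻¹ = [[-1/2, 0], [-3/4, -1/2]].
A⁻¹K = [[-6, 0], [-20, 8], [11, -10]].
W = (A⁻¹K)R⁻¹ = [[3, 0], [4, -4], [2, 5]].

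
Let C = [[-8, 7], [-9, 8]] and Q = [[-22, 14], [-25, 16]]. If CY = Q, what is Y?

Since C multiplies Y on the left, Y = C⁻¹Q.
det C = -1, so C⁻¹ = [[-8, 7], [-9, 8]].
Y = C⁻¹Q = [[-8, 7], [-9, 8]] · [[-22, 14], [-25, 16]] = [[1, 0], [-2, 2]].

Y = [[1, 0], [-2, 2]]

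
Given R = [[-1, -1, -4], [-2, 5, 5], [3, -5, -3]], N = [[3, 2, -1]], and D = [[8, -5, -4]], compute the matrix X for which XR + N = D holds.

XR = D − N = [[5, -7, -3]].
Since R sits to the right of X, X = (D − N)R⁻¹.
det R = 1; the adjugate gives R⁻¹ = [[10, 17, 15], [9, 15, 13], [-5, -8, -7]].
X = (D − N)R⁻¹ = [[2, 4, 5]].

X = [[2, 4, 5]]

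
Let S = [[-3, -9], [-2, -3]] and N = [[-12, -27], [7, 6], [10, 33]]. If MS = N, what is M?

M = [[2, 3], [1, -5], [-4, 1]]

S is on the right of M, so right-multiply by S⁻¹: M = NS⁻¹.
S has determinant -9; S⁻¹ = [[1/3, -1], [-2/9, 1/3]].
M = NS⁻¹ = [[-12, -27], [7, 6], [10, 33]] · [[1/3, -1], [-2/9, 1/3]] = [[2, 3], [1, -5], [-4, 1]].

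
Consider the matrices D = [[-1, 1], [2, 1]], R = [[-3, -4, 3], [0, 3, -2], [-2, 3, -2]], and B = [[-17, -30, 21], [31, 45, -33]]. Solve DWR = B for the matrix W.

Left-multiply by D⁻¹ and right-multiply by R⁻¹: W = D⁻¹BR⁻¹.
det D = -3, so D⁻¹ = [[-1/3, 1/3], [2/3, 1/3]].
R has determinant 2; R⁻¹ = [[0, 1/2, -1/2], [2, 6, -3], [3, 17/2, -9/2]].
D⁻¹B = [[16, 25, -18], [-1, -5, 3]].
W = (D⁻¹B)R⁻¹ = [[-4, 5, -2], [-1, -5, 2]].

W = [[-4, 5, -2], [-1, -5, 2]]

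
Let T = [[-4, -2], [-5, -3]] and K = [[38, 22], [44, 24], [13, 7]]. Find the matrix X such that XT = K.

X = [[-2, -6], [-6, -4], [-2, -1]]

T is on the right of X, so right-multiply by T⁻¹: X = KT⁻¹.
det T = 2, so T⁻¹ = [[-3/2, 1], [5/2, -2]].
X = KT⁻¹ = [[38, 22], [44, 24], [13, 7]] · [[-3/2, 1], [5/2, -2]] = [[-2, -6], [-6, -4], [-2, -1]].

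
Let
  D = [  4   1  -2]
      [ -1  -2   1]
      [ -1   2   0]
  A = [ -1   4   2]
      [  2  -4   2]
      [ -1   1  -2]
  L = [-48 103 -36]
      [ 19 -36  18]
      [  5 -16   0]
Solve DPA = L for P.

P = D⁻¹LA⁻¹ (apply D⁻¹ on the left and A⁻¹ on the right).
D has determinant -1; D⁻¹ = [[2, 4, 3], [1, 2, 2], [4, 9, 7]].
A has determinant -2; A⁻¹ = [[-3, -5, -8], [-1, -2, -3], [1, 3/2, 2]].
D⁻¹L = [[-5, 14, 0], [0, -1, 0], [14, -24, 18]].
P = (D⁻¹L)A⁻¹ = [[1, -3, -2], [1, 2, 3], [0, 5, -4]].

P = [[1, -3, -2], [1, 2, 3], [0, 5, -4]]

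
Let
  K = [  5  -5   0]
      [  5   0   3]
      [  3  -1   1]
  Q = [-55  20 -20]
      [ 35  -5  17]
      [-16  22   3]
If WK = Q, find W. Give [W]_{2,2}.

Right-multiplying both sides by K⁻¹ gives W = QK⁻¹.
det K = -5, so K⁻¹ = [[-3/5, -1, 3], [-4/5, -1, 3], [1, 2, -5]].
W = QK⁻¹ = [[-55, 20, -20], [35, -5, 17], [-16, 22, 3]] · [[-3/5, -1, 3], [-4/5, -1, 3], [1, 2, -5]] = [[-3, -5, -5], [0, 4, 5], [-5, 0, 3]].

4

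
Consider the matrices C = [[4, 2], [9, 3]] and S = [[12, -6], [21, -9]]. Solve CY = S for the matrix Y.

Since C multiplies Y on the left, Y = C⁻¹S.
det C = -6; the adjugate gives C⁻¹ = [[-1/2, 1/3], [3/2, -2/3]].
Y = C⁻¹S = [[-1/2, 1/3], [3/2, -2/3]] · [[12, -6], [21, -9]] = [[1, 0], [4, -3]].

Y = [[1, 0], [4, -3]]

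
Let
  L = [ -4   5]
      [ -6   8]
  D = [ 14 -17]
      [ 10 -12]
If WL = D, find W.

W = [[-5, 1], [-4, 1]]

L is on the right of W, so right-multiply by L⁻¹: W = DL⁻¹.
det L = -2, so L⁻¹ = [[-4, 5/2], [-3, 2]].
W = DL⁻¹ = [[14, -17], [10, -12]] · [[-4, 5/2], [-3, 2]] = [[-5, 1], [-4, 1]].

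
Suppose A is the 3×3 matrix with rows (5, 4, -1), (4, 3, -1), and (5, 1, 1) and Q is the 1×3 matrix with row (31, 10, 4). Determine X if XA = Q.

Right-multiplying both sides by A⁻¹ gives X = QA⁻¹.
det A = -5; the adjugate gives A⁻¹ = [[-4/5, 1, 1/5], [9/5, -2, -1/5], [11/5, -3, 1/5]].
X = QA⁻¹ = [[31, 10, 4]] · [[-4/5, 1, 1/5], [9/5, -2, -1/5], [11/5, -3, 1/5]] = [[2, -1, 5]].

X = [[2, -1, 5]]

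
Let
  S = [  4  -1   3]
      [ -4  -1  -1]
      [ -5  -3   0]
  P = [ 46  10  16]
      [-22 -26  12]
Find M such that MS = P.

Since S sits to the right of M, M = PS⁻¹.
S has determinant 4; S⁻¹ = [[-3/4, -9/4, 1], [5/4, 15/4, -2], [7/4, 17/4, -2]].
M = PS⁻¹ = [[46, 10, 16], [-22, -26, 12]] · [[-3/4, -9/4, 1], [5/4, 15/4, -2], [7/4, 17/4, -2]] = [[6, 2, -6], [5, 3, 6]].

M = [[6, 2, -6], [5, 3, 6]]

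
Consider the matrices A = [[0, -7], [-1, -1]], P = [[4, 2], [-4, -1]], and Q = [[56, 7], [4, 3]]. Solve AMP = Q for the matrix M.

M = [[-3, -4], [1, 3]]

Left-multiply by A⁻¹ and right-multiply by P⁻¹: M = A⁻¹QP⁻¹.
A has determinant -7; A⁻¹ = [[1/7, -1], [-1/7, 0]].
det P = 4; the adjugate gives P⁻¹ = [[-1/4, -1/2], [1, 1]].
A⁻¹Q = [[4, -2], [-8, -1]].
M = (A⁻¹Q)P⁻¹ = [[-3, -4], [1, 3]].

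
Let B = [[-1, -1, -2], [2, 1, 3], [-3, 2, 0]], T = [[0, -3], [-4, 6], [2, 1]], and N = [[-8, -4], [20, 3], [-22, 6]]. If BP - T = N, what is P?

BP = N + T = [[-8, -7], [16, 9], [-20, 7]].
B is on the left of P, so left-multiply by B⁻¹: P = B⁻¹(N + T).
B has determinant 1; B⁻¹ = [[-6, -4, -1], [-9, -6, -1], [7, 5, 1]].
P = B⁻¹(N + T) = [[4, -1], [-4, 2], [4, 3]].

P = [[4, -1], [-4, 2], [4, 3]]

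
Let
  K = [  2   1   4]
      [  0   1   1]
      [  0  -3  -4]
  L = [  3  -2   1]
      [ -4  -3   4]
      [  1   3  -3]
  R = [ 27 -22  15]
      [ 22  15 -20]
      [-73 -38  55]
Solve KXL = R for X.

X = [[1, 3, 1], [-2, -5, 1], [5, 3, 4]]

Isolating X: multiply by K⁻¹ from the left and L⁻¹ from the right, so X = K⁻¹RL⁻¹.
K has determinant -2; K⁻¹ = [[1/2, 4, 3/2], [0, 4, 1], [0, -3, -1]].
det L = -2, so L⁻¹ = [[3/2, 3/2, 5/2], [4, 5, 8], [9/2, 11/2, 17/2]].
K⁻¹R = [[-8, -8, 10], [15, 22, -25], [7, -7, 5]].
X = (K⁻¹R)L⁻¹ = [[1, 3, 1], [-2, -5, 1], [5, 3, 4]].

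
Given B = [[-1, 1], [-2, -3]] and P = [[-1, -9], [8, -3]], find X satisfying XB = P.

X = [[-3, 2], [-6, -1]]

B is on the right of X, so right-multiply by B⁻¹: X = PB⁻¹.
B has determinant 5; B⁻¹ = [[-3/5, -1/5], [2/5, -1/5]].
X = PB⁻¹ = [[-1, -9], [8, -3]] · [[-3/5, -1/5], [2/5, -1/5]] = [[-3, 2], [-6, -1]].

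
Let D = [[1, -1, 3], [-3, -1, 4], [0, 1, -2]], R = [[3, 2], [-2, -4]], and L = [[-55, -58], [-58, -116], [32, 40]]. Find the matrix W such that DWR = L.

W = [[-4, -4], [0, 3], [-3, 5]]

Isolating W: multiply by D⁻¹ from the left and R⁻¹ from the right, so W = D⁻¹LR⁻¹.
det D = -5, so D⁻¹ = [[2/5, -1/5, 1/5], [6/5, 2/5, 13/5], [3/5, 1/5, 4/5]].
R has determinant -8; R⁻¹ = [[1/2, 1/4], [-1/4, -3/8]].
D⁻¹L = [[-4, 8], [-6, -12], [-19, -26]].
W = (D⁻¹L)R⁻¹ = [[-4, -4], [0, 3], [-3, 5]].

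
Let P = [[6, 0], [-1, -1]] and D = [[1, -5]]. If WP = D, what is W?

P is on the right of W, so right-multiply by P⁻¹: W = DP⁻¹.
det P = -6; the adjugate gives P⁻¹ = [[1/6, 0], [-1/6, -1]].
W = DP⁻¹ = [[1, -5]] · [[1/6, 0], [-1/6, -1]] = [[1, 5]].

W = [[1, 5]]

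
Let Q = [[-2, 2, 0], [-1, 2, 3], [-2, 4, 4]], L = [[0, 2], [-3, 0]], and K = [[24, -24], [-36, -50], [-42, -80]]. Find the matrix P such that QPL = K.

P = Q⁻¹KL⁻¹ (apply Q⁻¹ on the left and L⁻¹ on the right).
det Q = 4; the adjugate gives Q⁻¹ = [[-1, -2, 3/2], [-1/2, -2, 3/2], [0, 1, -1/2]].
det L = 6, so L⁻¹ = [[0, -1/3], [1/2, 0]].
Q⁻¹K = [[-15, 4], [-3, -8], [-15, -10]].
P = (Q⁻¹K)L⁻¹ = [[2, 5], [-4, 1], [-5, 5]].

P = [[2, 5], [-4, 1], [-5, 5]]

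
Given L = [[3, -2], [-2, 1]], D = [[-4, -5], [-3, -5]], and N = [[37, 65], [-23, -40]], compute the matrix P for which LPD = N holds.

P = [[0, -3], [-1, 3]]

Left-multiply by L⁻¹ and right-multiply by D⁻¹: P = L⁻¹ND⁻¹.
det L = -1; the adjugate gives L⁻¹ = [[-1, -2], [-2, -3]].
det D = 5; the adjugate gives D⁻¹ = [[-1, 1], [3/5, -4/5]].
L⁻¹N = [[9, 15], [-5, -10]].
P = (L⁻¹N)D⁻¹ = [[0, -3], [-1, 3]].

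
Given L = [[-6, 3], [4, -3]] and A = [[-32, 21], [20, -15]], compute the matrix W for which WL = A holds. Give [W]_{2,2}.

5

Since L sits to the right of W, W = AL⁻¹.
det L = 6; the adjugate gives L⁻¹ = [[-1/2, -1/2], [-2/3, -1]].
W = AL⁻¹ = [[-32, 21], [20, -15]] · [[-1/2, -1/2], [-2/3, -1]] = [[2, -5], [0, 5]].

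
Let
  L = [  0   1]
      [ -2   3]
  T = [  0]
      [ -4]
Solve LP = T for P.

P = [[2], [0]]

L is on the left of P, so left-multiply by L⁻¹: P = L⁻¹T.
L has determinant 2; L⁻¹ = [[3/2, -1/2], [1, 0]].
P = L⁻¹T = [[3/2, -1/2], [1, 0]] · [[0], [-4]] = [[2], [0]].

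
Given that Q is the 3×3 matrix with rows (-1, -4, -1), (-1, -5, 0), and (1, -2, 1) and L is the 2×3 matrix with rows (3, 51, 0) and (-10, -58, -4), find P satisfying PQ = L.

Q is on the right of P, so right-multiply by Q⁻¹: P = LQ⁻¹.
Q has determinant -6; Q⁻¹ = [[5/6, -1, 5/6], [-1/6, 0, -1/6], [-7/6, 1, -1/6]].
P = LQ⁻¹ = [[3, 51, 0], [-10, -58, -4]] · [[5/6, -1, 5/6], [-1/6, 0, -1/6], [-7/6, 1, -1/6]] = [[-6, -3, -6], [6, 6, 2]].

P = [[-6, -3, -6], [6, 6, 2]]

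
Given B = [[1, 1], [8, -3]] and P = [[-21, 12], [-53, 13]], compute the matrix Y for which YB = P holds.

B is on the right of Y, so right-multiply by B⁻¹: Y = PB⁻¹.
det B = -11, so B⁻¹ = [[3/11, 1/11], [8/11, -1/11]].
Y = PB⁻¹ = [[-21, 12], [-53, 13]] · [[3/11, 1/11], [8/11, -1/11]] = [[3, -3], [-5, -6]].

Y = [[3, -3], [-5, -6]]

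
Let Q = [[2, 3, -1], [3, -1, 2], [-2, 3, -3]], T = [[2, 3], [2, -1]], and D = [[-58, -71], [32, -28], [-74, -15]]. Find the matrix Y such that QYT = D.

Y = [[-4, 3], [-5, -2], [2, 4]]

Left-multiply by Q⁻¹ and right-multiply by T⁻¹: Y = Q⁻¹DT⁻¹.
Q has determinant 2; Q⁻¹ = [[-3/2, 3, 5/2], [5/2, -4, -7/2], [7/2, -6, -11/2]].
det T = -8; the adjugate gives T⁻¹ = [[1/8, 3/8], [1/4, -1/4]].
Q⁻¹D = [[-2, -15], [-14, -13], [12, 2]].
Y = (Q⁻¹D)T⁻¹ = [[-4, 3], [-5, -2], [2, 4]].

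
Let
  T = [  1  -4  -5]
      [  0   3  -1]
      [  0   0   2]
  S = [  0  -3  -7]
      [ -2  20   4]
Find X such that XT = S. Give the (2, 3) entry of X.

T is on the right of X, so right-multiply by T⁻¹: X = ST⁻¹.
T has determinant 6; T⁻¹ = [[1, 4/3, 19/6], [0, 1/3, 1/6], [0, 0, 1/2]].
X = ST⁻¹ = [[0, -3, -7], [-2, 20, 4]] · [[1, 4/3, 19/6], [0, 1/3, 1/6], [0, 0, 1/2]] = [[0, -1, -4], [-2, 4, -1]].

-1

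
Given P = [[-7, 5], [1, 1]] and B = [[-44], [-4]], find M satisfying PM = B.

Left-multiplying both sides by P⁻¹ gives M = P⁻¹B.
det P = -12; the adjugate gives P⁻¹ = [[-1/12, 5/12], [1/12, 7/12]].
M = P⁻¹B = [[-1/12, 5/12], [1/12, 7/12]] · [[-44], [-4]] = [[2], [-6]].

M = [[2], [-6]]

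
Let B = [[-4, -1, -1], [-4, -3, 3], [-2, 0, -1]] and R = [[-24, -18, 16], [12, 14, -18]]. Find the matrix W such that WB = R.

W = [[3, 5, -4], [1, -5, 2]]

B is on the right of W, so right-multiply by B⁻¹: W = RB⁻¹.
det B = 4, so B⁻¹ = [[3/4, -1/4, -3/2], [-5/2, 1/2, 4], [-3/2, 1/2, 2]].
W = RB⁻¹ = [[-24, -18, 16], [12, 14, -18]] · [[3/4, -1/4, -3/2], [-5/2, 1/2, 4], [-3/2, 1/2, 2]] = [[3, 5, -4], [1, -5, 2]].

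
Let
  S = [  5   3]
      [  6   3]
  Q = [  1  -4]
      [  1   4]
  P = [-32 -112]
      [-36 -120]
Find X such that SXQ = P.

Isolating X: multiply by S⁻¹ from the left and Q⁻¹ from the right, so X = S⁻¹PQ⁻¹.
det S = -3, so S⁻¹ = [[-1, 1], [2, -5/3]].
Q has determinant 8; Q⁻¹ = [[1/2, 1/2], [-1/8, 1/8]].
S⁻¹P = [[-4, -8], [-4, -24]].
X = (S⁻¹P)Q⁻¹ = [[-1, -3], [1, -5]].

X = [[-1, -3], [1, -5]]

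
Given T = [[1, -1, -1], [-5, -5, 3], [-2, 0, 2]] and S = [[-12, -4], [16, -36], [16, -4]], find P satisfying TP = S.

Since T multiplies P on the left, P = T⁻¹S.
det T = -4, so T⁻¹ = [[5/2, -1/2, 2], [-1, 0, -1/2], [5/2, -1/2, 5/2]].
P = T⁻¹S = [[5/2, -1/2, 2], [-1, 0, -1/2], [5/2, -1/2, 5/2]] · [[-12, -4], [16, -36], [16, -4]] = [[-6, 0], [4, 6], [2, -2]].

P = [[-6, 0], [4, 6], [2, -2]]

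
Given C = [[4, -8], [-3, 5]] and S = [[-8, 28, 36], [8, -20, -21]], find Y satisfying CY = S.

Y = [[-6, 5, -3], [-2, -1, -6]]

Since C multiplies Y on the left, Y = C⁻¹S.
det C = -4, so C⁻¹ = [[-5/4, -2], [-3/4, -1]].
Y = C⁻¹S = [[-5/4, -2], [-3/4, -1]] · [[-8, 28, 36], [8, -20, -21]] = [[-6, 5, -3], [-2, -1, -6]].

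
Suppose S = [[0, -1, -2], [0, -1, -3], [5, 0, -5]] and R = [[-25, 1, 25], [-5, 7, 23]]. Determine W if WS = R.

Right-multiplying both sides by S⁻¹ gives W = RS⁻¹.
det S = 5, so S⁻¹ = [[1, -1, 1/5], [-3, 2, 0], [1, -1, 0]].
W = RS⁻¹ = [[-25, 1, 25], [-5, 7, 23]] · [[1, -1, 1/5], [-3, 2, 0], [1, -1, 0]] = [[-3, 2, -5], [-3, -4, -1]].

W = [[-3, 2, -5], [-3, -4, -1]]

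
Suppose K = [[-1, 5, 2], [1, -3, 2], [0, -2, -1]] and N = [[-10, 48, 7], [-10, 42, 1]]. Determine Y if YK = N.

Y = [[6, -4, -3], [5, -5, -1]]

Right-multiplying both sides by K⁻¹ gives Y = NK⁻¹.
K has determinant -6; K⁻¹ = [[-7/6, -1/6, -8/3], [-1/6, -1/6, -2/3], [1/3, 1/3, 1/3]].
Y = NK⁻¹ = [[-10, 48, 7], [-10, 42, 1]] · [[-7/6, -1/6, -8/3], [-1/6, -1/6, -2/3], [1/3, 1/3, 1/3]] = [[6, -4, -3], [5, -5, -1]].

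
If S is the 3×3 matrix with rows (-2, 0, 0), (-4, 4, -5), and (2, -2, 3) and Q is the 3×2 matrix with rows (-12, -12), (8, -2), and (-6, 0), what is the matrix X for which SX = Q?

X = [[6, 6], [3, 3], [-4, -2]]

Left-multiplying both sides by S⁻¹ gives X = S⁻¹Q.
S has determinant -4; S⁻¹ = [[-1/2, 0, 0], [-1/2, 3/2, 5/2], [0, 1, 2]].
X = S⁻¹Q = [[-1/2, 0, 0], [-1/2, 3/2, 5/2], [0, 1, 2]] · [[-12, -12], [8, -2], [-6, 0]] = [[6, 6], [3, 3], [-4, -2]].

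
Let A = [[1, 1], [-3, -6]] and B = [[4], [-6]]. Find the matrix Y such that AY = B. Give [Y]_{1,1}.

Left-multiplying both sides by A⁻¹ gives Y = A⁻¹B.
det A = -3; the adjugate gives A⁻¹ = [[2, 1/3], [-1, -1/3]].
Y = A⁻¹B = [[2, 1/3], [-1, -1/3]] · [[4], [-6]] = [[6], [-2]].

6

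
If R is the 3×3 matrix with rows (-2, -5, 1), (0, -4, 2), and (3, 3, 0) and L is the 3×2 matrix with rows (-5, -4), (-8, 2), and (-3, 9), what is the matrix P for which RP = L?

P = [[-4, 4], [3, -1], [2, -1]]

Left-multiplying both sides by R⁻¹ gives P = R⁻¹L.
R has determinant -6; R⁻¹ = [[1, -1/2, 1], [-1, 1/2, -2/3], [-2, 3/2, -4/3]].
P = R⁻¹L = [[1, -1/2, 1], [-1, 1/2, -2/3], [-2, 3/2, -4/3]] · [[-5, -4], [-8, 2], [-3, 9]] = [[-4, 4], [3, -1], [2, -1]].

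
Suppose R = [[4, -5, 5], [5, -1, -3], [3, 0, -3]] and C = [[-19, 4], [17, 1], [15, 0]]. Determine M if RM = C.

R is on the left of M, so left-multiply by R⁻¹: M = R⁻¹C.
det R = -3; the adjugate gives R⁻¹ = [[-1, 5, -20/3], [-2, 9, -37/3], [-1, 5, -7]].
M = R⁻¹C = [[-1, 5, -20/3], [-2, 9, -37/3], [-1, 5, -7]] · [[-19, 4], [17, 1], [15, 0]] = [[4, 1], [6, 1], [-1, 1]].

M = [[4, 1], [6, 1], [-1, 1]]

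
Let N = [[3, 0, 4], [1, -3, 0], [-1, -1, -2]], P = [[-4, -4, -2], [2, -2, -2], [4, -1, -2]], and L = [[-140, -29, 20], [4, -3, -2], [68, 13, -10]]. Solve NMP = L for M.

Isolating M: multiply by N⁻¹ from the left and P⁻¹ from the right, so M = N⁻¹LP⁻¹.
det N = 2; the adjugate gives N⁻¹ = [[3, -2, 6], [1, -1, 2], [-2, 3/2, -9/2]].
P has determinant -4; P⁻¹ = [[-1/2, 3/2, -1], [1, -4, 3], [-3/2, 5, -4]].
N⁻¹L = [[-20, -3, 4], [-8, 0, 2], [-20, -5, 2]].
M = (N⁻¹L)P⁻¹ = [[1, 2, -5], [1, -2, 0], [2, 0, -3]].

M = [[1, 2, -5], [1, -2, 0], [2, 0, -3]]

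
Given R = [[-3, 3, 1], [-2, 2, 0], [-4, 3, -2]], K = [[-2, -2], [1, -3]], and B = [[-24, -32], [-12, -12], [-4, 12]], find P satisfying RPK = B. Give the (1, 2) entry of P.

0

Left-multiply by R⁻¹ and right-multiply by K⁻¹: P = R⁻¹BK⁻¹.
det R = 2; the adjugate gives R⁻¹ = [[-2, 9/2, -1], [-2, 5, -1], [1, -3/2, 0]].
K has determinant 8; K⁻¹ = [[-3/8, 1/4], [-1/8, -1/4]].
R⁻¹B = [[-2, -2], [-8, -8], [-6, -14]].
P = (R⁻¹B)K⁻¹ = [[1, 0], [4, 0], [4, 2]].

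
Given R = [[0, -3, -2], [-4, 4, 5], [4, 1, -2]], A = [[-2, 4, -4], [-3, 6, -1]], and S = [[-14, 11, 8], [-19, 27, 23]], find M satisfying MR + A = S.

MR = S − A = [[-12, 7, 12], [-16, 21, 24]].
Right-multiplying both sides by R⁻¹ gives M = (S − A)R⁻¹.
R has determinant 4; R⁻¹ = [[-13/4, -2, -7/4], [3, 2, 2], [-5, -3, -3]].
M = (S − A)R⁻¹ = [[0, 2, -1], [-5, 2, -2]].

M = [[0, 2, -1], [-5, 2, -2]]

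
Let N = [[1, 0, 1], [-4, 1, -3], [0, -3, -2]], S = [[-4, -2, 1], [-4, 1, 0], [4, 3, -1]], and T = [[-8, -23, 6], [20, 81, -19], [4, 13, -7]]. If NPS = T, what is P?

P = N⁻¹TS⁻¹ (apply N⁻¹ on the left and S⁻¹ on the right).
det N = 1; the adjugate gives N⁻¹ = [[-11, -3, -1], [-8, -2, -1], [12, 3, 1]].
det S = -4, so S⁻¹ = [[1/4, -1/4, 1/4], [1, 0, 1], [4, -1, 3]].
N⁻¹T = [[24, -3, -2], [20, 9, -3], [-32, -20, 8]].
P = (N⁻¹T)S⁻¹ = [[-5, -4, -3], [2, -2, 5], [4, 0, -4]].

P = [[-5, -4, -3], [2, -2, 5], [4, 0, -4]]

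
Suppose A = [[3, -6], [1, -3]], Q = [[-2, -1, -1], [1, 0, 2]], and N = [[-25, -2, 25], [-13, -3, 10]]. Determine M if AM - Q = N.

M = [[-3, 3, 0], [3, 2, -4]]

AM = N + Q = [[-27, -3, 24], [-12, -3, 12]].
Since A multiplies M on the left, M = A⁻¹(N + Q).
det A = -3, so A⁻¹ = [[1, -2], [1/3, -1]].
M = A⁻¹(N + Q) = [[-3, 3, 0], [3, 2, -4]].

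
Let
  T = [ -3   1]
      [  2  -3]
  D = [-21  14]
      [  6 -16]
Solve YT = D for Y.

Y = [[5, -3], [2, 6]]

T is on the right of Y, so right-multiply by T⁻¹: Y = DT⁻¹.
det T = 7; the adjugate gives T⁻¹ = [[-3/7, -1/7], [-2/7, -3/7]].
Y = DT⁻¹ = [[-21, 14], [6, -16]] · [[-3/7, -1/7], [-2/7, -3/7]] = [[5, -3], [2, 6]].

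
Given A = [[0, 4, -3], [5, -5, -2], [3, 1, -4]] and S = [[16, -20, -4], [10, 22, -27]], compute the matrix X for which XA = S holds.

X = [[2, 5, -3], [3, -1, 5]]

Since A sits to the right of X, X = SA⁻¹.
det A = -4, so A⁻¹ = [[-11/2, -13/4, 23/4], [-7/2, -9/4, 15/4], [-5, -3, 5]].
X = SA⁻¹ = [[16, -20, -4], [10, 22, -27]] · [[-11/2, -13/4, 23/4], [-7/2, -9/4, 15/4], [-5, -3, 5]] = [[2, 5, -3], [3, -1, 5]].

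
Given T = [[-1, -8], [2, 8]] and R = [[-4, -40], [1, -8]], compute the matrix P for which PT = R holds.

P = [[6, 1], [3, 2]]

T is on the right of P, so right-multiply by T⁻¹: P = RT⁻¹.
det T = 8, so T⁻¹ = [[1, 1], [-1/4, -1/8]].
P = RT⁻¹ = [[-4, -40], [1, -8]] · [[1, 1], [-1/4, -1/8]] = [[6, 1], [3, 2]].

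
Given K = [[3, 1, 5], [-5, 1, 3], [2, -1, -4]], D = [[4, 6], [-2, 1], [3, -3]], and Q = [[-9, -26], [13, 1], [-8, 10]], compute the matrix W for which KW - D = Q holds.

W = [[-2, -2], [1, 1], [0, -3]]

KW = Q + D = [[-5, -20], [11, 2], [-5, 7]].
Left-multiplying both sides by K⁻¹ gives W = K⁻¹(Q + D).
det K = -2; the adjugate gives K⁻¹ = [[1/2, 1/2, 1], [7, 11, 17], [-3/2, -5/2, -4]].
W = K⁻¹(Q + D) = [[-2, -2], [1, 1], [0, -3]].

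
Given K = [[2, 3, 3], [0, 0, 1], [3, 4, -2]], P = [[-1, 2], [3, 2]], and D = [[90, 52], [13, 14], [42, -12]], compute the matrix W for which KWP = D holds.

Isolating W: multiply by K⁻¹ from the left and P⁻¹ from the right, so W = K⁻¹DP⁻¹.
K has determinant 1; K⁻¹ = [[-4, 18, 3], [3, -13, -2], [0, 1, 0]].
det P = -8; the adjugate gives P⁻¹ = [[-1/4, 1/4], [3/8, 1/8]].
K⁻¹D = [[0, 8], [17, -2], [13, 14]].
W = (K⁻¹D)P⁻¹ = [[3, 1], [-5, 4], [2, 5]].

W = [[3, 1], [-5, 4], [2, 5]]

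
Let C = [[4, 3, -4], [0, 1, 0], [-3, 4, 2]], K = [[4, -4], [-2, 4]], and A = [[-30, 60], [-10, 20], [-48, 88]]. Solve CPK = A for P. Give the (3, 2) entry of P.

0

Isolating P: multiply by C⁻¹ from the left and K⁻¹ from the right, so P = C⁻¹AK⁻¹.
det C = -4, so C⁻¹ = [[-1/2, 11/2, -1], [0, 1, 0], [-3/4, 25/4, -1]].
det K = 8, so K⁻¹ = [[1/2, 1/2], [1/4, 1/2]].
C⁻¹A = [[8, -8], [-10, 20], [8, -8]].
P = (C⁻¹A)K⁻¹ = [[2, 0], [0, 5], [2, 0]].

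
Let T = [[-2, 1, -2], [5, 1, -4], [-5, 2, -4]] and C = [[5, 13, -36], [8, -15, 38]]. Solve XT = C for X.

Right-multiplying both sides by T⁻¹ gives X = CT⁻¹.
det T = 2; the adjugate gives T⁻¹ = [[2, 0, -1], [20, -1, -9], [15/2, -1/2, -7/2]].
X = CT⁻¹ = [[5, 13, -36], [8, -15, 38]] · [[2, 0, -1], [20, -1, -9], [15/2, -1/2, -7/2]] = [[0, 5, 4], [1, -4, -6]].

X = [[0, 5, 4], [1, -4, -6]]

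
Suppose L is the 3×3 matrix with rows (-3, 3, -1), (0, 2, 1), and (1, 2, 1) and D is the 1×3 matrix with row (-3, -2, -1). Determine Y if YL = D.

Y = [[0, 2, -3]]

Right-multiplying both sides by L⁻¹ gives Y = DL⁻¹.
det L = 5, so L⁻¹ = [[0, -1, 1], [1/5, -2/5, 3/5], [-2/5, 9/5, -6/5]].
Y = DL⁻¹ = [[-3, -2, -1]] · [[0, -1, 1], [1/5, -2/5, 3/5], [-2/5, 9/5, -6/5]] = [[0, 2, -3]].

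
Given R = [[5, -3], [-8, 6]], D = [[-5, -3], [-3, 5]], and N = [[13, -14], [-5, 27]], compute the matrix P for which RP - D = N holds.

P = [[4, -1], [4, 4]]

RP = N + D = [[8, -17], [-8, 32]].
Since R multiplies P on the left, P = R⁻¹(N + D).
R has determinant 6; R⁻¹ = [[1, 1/2], [4/3, 5/6]].
P = R⁻¹(N + D) = [[4, -1], [4, 4]].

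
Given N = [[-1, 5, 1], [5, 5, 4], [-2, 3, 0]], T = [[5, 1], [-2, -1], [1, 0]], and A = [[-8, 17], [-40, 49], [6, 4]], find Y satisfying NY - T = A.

NY = A + T = [[-3, 18], [-42, 48], [7, 4]].
Since N multiplies Y on the left, Y = N⁻¹(A + T).
N has determinant -3; N⁻¹ = [[4, -1, -5], [8/3, -2/3, -3], [-25/3, 7/3, 10]].
Y = N⁻¹(A + T) = [[-5, 4], [-1, 4], [-3, 2]].

Y = [[-5, 4], [-1, 4], [-3, 2]]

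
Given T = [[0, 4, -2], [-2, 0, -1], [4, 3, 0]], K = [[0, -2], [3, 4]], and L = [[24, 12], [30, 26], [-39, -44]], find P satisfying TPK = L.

P = T⁻¹LK⁻¹ (apply T⁻¹ on the left and K⁻¹ on the right).
T has determinant -4; T⁻¹ = [[-3/4, 3/2, 1], [1, -2, -1], [3/2, -4, -2]].
det K = 6, so K⁻¹ = [[2/3, 1/3], [-1/2, 0]].
T⁻¹L = [[-12, -14], [3, 4], [-6, 2]].
P = (T⁻¹L)K⁻¹ = [[-1, -4], [0, 1], [-5, -2]].

P = [[-1, -4], [0, 1], [-5, -2]]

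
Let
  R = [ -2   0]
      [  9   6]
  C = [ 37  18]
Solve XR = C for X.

R is on the right of X, so right-multiply by R⁻¹: X = CR⁻¹.
R has determinant -12; R⁻¹ = [[-1/2, 0], [3/4, 1/6]].
X = CR⁻¹ = [[37, 18]] · [[-1/2, 0], [3/4, 1/6]] = [[-5, 3]].

X = [[-5, 3]]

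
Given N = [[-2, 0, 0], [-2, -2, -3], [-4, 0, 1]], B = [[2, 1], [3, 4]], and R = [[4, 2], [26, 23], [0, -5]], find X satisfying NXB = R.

Isolating X: multiply by N⁻¹ from the left and B⁻¹ from the right, so X = N⁻¹RB⁻¹.
det N = 4; the adjugate gives N⁻¹ = [[-1/2, 0, 0], [7/2, -1/2, -3/2], [-2, 0, 1]].
B has determinant 5; B⁻¹ = [[4/5, -1/5], [-3/5, 2/5]].
N⁻¹R = [[-2, -1], [1, 3], [-8, -9]].
X = (N⁻¹R)B⁻¹ = [[-1, 0], [-1, 1], [-1, -2]].

X = [[-1, 0], [-1, 1], [-1, -2]]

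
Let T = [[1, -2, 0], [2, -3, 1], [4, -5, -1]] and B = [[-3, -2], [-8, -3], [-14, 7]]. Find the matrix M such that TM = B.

M = [[-5, 6], [-1, 4], [-1, -3]]

Since T multiplies M on the left, M = T⁻¹B.
det T = -4; the adjugate gives T⁻¹ = [[-2, 1/2, 1/2], [-3/2, 1/4, 1/4], [-1/2, 3/4, -1/4]].
M = T⁻¹B = [[-2, 1/2, 1/2], [-3/2, 1/4, 1/4], [-1/2, 3/4, -1/4]] · [[-3, -2], [-8, -3], [-14, 7]] = [[-5, 6], [-1, 4], [-1, -3]].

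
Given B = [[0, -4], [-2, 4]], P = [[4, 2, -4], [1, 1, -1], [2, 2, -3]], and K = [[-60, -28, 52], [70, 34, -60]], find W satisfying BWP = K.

W = [[-1, -3, 1], [4, 3, -2]]

Left-multiply by B⁻¹ and right-multiply by P⁻¹: W = B⁻¹KP⁻¹.
B has determinant -8; B⁻¹ = [[-1/2, -1/2], [-1/4, 0]].
det P = -2; the adjugate gives P⁻¹ = [[1/2, 1, -1], [-1/2, 2, 0], [0, 2, -1]].
B⁻¹K = [[-5, -3, 4], [15, 7, -13]].
W = (B⁻¹K)P⁻¹ = [[-1, -3, 1], [4, 3, -2]].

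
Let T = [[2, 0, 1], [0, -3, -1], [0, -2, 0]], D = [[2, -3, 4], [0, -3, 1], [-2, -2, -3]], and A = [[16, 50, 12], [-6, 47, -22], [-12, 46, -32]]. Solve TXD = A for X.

X = T⁻¹AD⁻¹ (apply T⁻¹ on the left and D⁻¹ on the right).
T has determinant -4; T⁻¹ = [[1/2, 1/2, -3/4], [0, 0, -1/2], [0, -1, 3/2]].
D has determinant 4; D⁻¹ = [[11/4, -17/4, 9/4], [-1/2, 1/2, -1/2], [-3/2, 5/2, -3/2]].
T⁻¹A = [[14, 14, 19], [6, -23, 16], [-12, 22, -26]].
X = (T⁻¹A)D⁻¹ = [[3, -5, -4], [4, 3, 1], [-5, -3, 1]].

X = [[3, -5, -4], [4, 3, 1], [-5, -3, 1]]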